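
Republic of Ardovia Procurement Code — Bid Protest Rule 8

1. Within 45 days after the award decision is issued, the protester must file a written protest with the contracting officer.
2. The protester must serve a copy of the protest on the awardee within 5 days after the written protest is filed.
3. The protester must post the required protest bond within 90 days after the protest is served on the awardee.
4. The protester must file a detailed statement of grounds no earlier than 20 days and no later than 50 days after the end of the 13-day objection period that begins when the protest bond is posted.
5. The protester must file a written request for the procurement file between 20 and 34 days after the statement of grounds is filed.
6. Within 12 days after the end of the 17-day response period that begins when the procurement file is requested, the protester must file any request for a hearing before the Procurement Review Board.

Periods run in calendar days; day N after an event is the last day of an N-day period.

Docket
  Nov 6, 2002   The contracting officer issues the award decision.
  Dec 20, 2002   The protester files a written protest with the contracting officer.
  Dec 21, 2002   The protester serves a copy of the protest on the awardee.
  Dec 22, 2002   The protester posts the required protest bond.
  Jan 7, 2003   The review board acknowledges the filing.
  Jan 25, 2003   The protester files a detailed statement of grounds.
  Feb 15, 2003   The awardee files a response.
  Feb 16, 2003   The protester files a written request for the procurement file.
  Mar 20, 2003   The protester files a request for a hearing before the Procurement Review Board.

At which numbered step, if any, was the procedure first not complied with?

Step 1 — counting 45 days from Nov 6, 2002 (when the award decision is issued) gives a deadline of Dec 21, 2002; Dec 20, 2002 is within that limit.
Step 2 — counting 5 days from Dec 20, 2002 (when the written protest is filed) gives a deadline of Dec 25, 2002; Dec 21, 2002 is within that limit.
Step 3 — counting 90 days from Dec 21, 2002 (when the protest is served on the awardee) gives a deadline of Mar 21, 2003; Dec 22, 2002 is within that limit.
Step 4 — 20 and 50 days from Jan 4, 2003 (end of the 13-day objection period, which began when the protest bond is posted on Dec 22, 2002) are Jan 24, 2003 and Feb 23, 2003 respectively; Jan 25, 2003 falls inside that range.
Step 5 — 20 and 34 days from Jan 25, 2003 (when the statement of grounds is filed) are Feb 14, 2003 and Feb 28, 2003 respectively; done Feb 16, 2003, which is between those dates.
Step 6 — counting 12 days from Mar 5, 2003 (end of the 17-day response period, which began when the procurement file is requested on Feb 16, 2003) gives a deadline of Mar 17, 2003; Mar 20, 2003 misses that deadline by 3 days.

Step 6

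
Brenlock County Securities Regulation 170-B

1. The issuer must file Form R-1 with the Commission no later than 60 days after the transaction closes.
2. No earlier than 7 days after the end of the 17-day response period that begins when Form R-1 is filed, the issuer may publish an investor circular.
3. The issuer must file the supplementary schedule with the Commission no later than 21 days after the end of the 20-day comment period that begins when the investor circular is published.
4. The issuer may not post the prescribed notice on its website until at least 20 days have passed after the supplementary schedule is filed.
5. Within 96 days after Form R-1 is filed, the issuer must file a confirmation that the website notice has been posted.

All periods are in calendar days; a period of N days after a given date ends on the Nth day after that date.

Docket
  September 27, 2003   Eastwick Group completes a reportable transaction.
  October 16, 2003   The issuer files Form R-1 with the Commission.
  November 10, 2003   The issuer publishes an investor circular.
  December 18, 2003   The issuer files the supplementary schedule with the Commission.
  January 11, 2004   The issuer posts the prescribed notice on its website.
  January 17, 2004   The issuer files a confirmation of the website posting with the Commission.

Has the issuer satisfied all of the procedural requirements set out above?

Yes

(1) due by September 27, 2003 + 60 days = November 26, 2003; done October 16, 2003 — timely.
(2) permitted from November 2, 2003 + 7 days = November 9, 2003 onward; done November 10, 2003 — permitted.
(3) due by November 30, 2003 + 21 days = December 21, 2003; done December 18, 2003 — timely.
(4) permitted from December 18, 2003 + 20 days = January 7, 2004 onward; done January 11, 2004, after the minimum wait.
(5) due by October 16, 2003 + 96 days = January 20, 2004; completed January 17, 2004, before the deadline.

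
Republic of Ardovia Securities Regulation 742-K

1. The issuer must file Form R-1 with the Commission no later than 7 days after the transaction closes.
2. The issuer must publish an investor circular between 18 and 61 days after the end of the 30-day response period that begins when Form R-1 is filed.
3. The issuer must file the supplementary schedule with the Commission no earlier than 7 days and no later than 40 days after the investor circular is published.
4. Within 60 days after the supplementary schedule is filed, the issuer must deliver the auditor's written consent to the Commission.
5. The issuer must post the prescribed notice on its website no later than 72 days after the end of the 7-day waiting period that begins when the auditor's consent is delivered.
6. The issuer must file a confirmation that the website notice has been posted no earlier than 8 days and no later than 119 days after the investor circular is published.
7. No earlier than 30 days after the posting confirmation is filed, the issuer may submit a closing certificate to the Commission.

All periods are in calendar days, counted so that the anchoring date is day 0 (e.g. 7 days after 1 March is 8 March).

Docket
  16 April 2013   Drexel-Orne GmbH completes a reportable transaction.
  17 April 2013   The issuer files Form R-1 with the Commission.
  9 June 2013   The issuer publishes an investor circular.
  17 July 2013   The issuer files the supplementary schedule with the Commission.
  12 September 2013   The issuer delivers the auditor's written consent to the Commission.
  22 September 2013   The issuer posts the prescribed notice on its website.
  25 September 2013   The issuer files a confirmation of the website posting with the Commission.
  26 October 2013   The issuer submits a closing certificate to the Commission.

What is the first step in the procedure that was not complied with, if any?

Step 1: 7 days after 16 April 2013 (when the transaction closes) is 23 April 2013; completed 17 April 2013, before the deadline.
Step 2: the window is 18–61 days after 17 May 2013 (end of the 30-day response period, which began when Form R-1 is filed on 17 April 2013), so 4 June 2013 through 17 July 2013; done 9 June 2013, which is between those dates.
Step 3: the window is 7–40 days after 9 June 2013 (when the investor circular is published), so 16 June 2013 through 19 July 2013; 17 July 2013 falls inside that range.
Step 4: 60 days after 17 July 2013 (when the supplementary schedule is filed) is 15 September 2013; 12 September 2013 is within that limit.
Step 5: 72 days after 19 September 2013 (end of the 7-day waiting period, which began when the auditor's consent is delivered on 12 September 2013) is 30 November 2013; completed 22 September 2013, before the deadline.
Step 6: the window is 8–119 days after 9 June 2013 (when the investor circular is published), so 17 June 2013 through 6 October 2013; done 25 September 2013, which is between those dates.
Step 7: the earliest permitted date is 30 days after 25 September 2013 (when the posting confirmation is filed), i.e. 25 October 2013; done 26 October 2013 — permitted.

None — every step was satisfied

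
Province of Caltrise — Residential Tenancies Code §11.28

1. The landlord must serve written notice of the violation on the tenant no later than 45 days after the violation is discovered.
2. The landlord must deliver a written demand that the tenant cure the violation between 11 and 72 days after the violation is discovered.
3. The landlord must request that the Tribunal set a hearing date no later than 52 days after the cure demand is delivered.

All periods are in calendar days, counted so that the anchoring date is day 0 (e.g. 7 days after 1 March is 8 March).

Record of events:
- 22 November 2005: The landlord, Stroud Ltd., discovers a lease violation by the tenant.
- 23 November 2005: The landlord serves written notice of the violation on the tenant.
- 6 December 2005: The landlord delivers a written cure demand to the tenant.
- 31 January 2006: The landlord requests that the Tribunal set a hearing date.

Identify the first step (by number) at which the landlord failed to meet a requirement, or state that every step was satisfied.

(1) due by 22 November 2005 + 45 days = 6 January 2006; completed 23 November 2005, before the deadline.
(2) the permitted window runs from 22 November 2005 + 11 = 3 December 2005 to 22 November 2005 + 72 = 2 February 2006; done 6 December 2005 — within the window.
(3) due by 6 December 2005 + 52 days = 27 January 2006; not done until 31 January 2006, 4 days after the deadline.
The procedure was therefore not followed at step 3.

Step 3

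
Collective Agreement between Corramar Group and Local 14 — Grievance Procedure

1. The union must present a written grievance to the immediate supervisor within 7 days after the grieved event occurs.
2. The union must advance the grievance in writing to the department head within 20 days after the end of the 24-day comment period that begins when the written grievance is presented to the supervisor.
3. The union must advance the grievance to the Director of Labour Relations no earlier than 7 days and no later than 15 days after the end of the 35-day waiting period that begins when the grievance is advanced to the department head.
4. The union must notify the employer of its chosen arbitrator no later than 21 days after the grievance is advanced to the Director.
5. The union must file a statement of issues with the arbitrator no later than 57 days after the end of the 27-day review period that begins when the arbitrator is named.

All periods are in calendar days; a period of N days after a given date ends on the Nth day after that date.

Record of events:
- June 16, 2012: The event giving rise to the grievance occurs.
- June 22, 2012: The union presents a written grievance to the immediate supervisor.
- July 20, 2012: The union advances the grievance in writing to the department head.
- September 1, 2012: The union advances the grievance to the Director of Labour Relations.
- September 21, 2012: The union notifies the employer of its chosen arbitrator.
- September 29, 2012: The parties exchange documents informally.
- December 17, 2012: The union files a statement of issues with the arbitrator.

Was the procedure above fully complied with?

Step 1 — counting 7 days from June 16, 2012 (when the grieved event occurs) gives a deadline of June 23, 2012; completed June 22, 2012, before the deadline.
Step 2 — counting 20 days from July 16, 2012 (end of the 24-day comment period, which began when the written grievance is presented to the supervisor on June 22, 2012) gives a deadline of August 5, 2012; done July 20, 2012 — timely.
Step 3 — 7 and 15 days from August 24, 2012 (end of the 35-day waiting period, which began when the grievance is advanced to the department head on July 20, 2012) are August 31, 2012 and September 8, 2012 respectively; done September 1, 2012, which is between those dates.
Step 4 — counting 21 days from September 1, 2012 (when the grievance is advanced to the Director) gives a deadline of September 22, 2012; done September 21, 2012 — timely.
Step 5 — counting 57 days from October 18, 2012 (end of the 27-day review period, which began when the arbitrator is named on September 21, 2012) gives a deadline of December 14, 2012; done December 17, 2012 — 3 days late.
No need to go further; step 5 was not satisfied.

No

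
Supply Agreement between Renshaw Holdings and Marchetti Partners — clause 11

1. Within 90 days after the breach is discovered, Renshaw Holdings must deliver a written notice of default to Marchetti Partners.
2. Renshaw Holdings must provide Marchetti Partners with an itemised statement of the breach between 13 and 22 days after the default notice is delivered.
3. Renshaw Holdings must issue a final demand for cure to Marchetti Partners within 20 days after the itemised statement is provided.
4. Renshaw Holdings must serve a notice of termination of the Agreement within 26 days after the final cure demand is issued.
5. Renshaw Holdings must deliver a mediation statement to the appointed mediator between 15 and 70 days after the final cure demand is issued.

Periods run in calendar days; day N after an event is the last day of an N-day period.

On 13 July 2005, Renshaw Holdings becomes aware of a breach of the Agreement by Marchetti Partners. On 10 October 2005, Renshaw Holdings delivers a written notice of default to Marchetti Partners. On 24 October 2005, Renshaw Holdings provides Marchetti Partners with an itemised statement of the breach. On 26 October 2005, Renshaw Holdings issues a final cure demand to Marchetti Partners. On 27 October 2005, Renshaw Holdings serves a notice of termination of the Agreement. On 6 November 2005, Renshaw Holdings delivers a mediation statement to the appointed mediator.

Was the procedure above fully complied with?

No

Step 1: 90 days after 13 July 2005 (when the breach is discovered) is 11 October 2005; done 10 October 2005 — timely.
Step 2: the window is 13–22 days after 10 October 2005 (when the default notice is delivered), so 23 October 2005 through 1 November 2005; done 24 October 2005 — within the window.
Step 3: 20 days after 24 October 2005 (when the itemised statement is provided) is 13 November 2005; 26 October 2005 is within that limit.
Step 4: 26 days after 26 October 2005 (when the final cure demand is issued) is 21 November 2005; completed 27 October 2005, before the deadline.
Step 5: the window is 15–70 days after 26 October 2005 (when the final cure demand is issued), so 10 November 2005 through 4 January 2006; 6 November 2005 is 4 days too early.
The procedure was therefore not followed at step 5.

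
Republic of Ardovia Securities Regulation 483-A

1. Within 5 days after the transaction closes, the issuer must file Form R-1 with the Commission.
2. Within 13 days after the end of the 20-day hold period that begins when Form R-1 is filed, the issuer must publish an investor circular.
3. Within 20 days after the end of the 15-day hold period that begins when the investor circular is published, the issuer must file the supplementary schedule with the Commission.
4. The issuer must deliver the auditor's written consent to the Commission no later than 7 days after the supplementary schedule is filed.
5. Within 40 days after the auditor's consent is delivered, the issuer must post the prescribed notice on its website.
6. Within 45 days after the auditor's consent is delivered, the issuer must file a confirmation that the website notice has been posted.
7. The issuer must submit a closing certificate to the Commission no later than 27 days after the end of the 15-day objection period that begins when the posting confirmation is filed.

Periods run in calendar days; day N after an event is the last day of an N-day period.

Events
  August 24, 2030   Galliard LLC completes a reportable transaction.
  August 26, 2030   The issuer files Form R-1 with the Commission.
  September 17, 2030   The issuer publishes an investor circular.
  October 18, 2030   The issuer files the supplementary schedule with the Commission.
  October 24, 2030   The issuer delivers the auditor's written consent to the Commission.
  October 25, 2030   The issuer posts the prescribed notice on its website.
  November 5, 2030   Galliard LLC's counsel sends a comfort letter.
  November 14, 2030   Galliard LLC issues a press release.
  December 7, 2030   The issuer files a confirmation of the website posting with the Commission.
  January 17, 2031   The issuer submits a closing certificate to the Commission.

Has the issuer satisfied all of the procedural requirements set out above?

(1) due by August 24, 2030 + 5 days = August 29, 2030; done August 26, 2030 — timely.
(2) due by September 15, 2030 + 13 days = September 28, 2030; done September 17, 2030 — timely.
(3) due by October 2, 2030 + 20 days = October 22, 2030; completed October 18, 2030, before the deadline.
(4) due by October 18, 2030 + 7 days = October 25, 2030; October 24, 2030 is within that limit.
(5) due by October 24, 2030 + 40 days = December 3, 2030; completed October 25, 2030, before the deadline.
(6) due by October 24, 2030 + 45 days = December 8, 2030; done December 7, 2030 — timely.
(7) due by December 22, 2030 + 27 days = January 18, 2031; completed January 17, 2031, before the deadline.

Yes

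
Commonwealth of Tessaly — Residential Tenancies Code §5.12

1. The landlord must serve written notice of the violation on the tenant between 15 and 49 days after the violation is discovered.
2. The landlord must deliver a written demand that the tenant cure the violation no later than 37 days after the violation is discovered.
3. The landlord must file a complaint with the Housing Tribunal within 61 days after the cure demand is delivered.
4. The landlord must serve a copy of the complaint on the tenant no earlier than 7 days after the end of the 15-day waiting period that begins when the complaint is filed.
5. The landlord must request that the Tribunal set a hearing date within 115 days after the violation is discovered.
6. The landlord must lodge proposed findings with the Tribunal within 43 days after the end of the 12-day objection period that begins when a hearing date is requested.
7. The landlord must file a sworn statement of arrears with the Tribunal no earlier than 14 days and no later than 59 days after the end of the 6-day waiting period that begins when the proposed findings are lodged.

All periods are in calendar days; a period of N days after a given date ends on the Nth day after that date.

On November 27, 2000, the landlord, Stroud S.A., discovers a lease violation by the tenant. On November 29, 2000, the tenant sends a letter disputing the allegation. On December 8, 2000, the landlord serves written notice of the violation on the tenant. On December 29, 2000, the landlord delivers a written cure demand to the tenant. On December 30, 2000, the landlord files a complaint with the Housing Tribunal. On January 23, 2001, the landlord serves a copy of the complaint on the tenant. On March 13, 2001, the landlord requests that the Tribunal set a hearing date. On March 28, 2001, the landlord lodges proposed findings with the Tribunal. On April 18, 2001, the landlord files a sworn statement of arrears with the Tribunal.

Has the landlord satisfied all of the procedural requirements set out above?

Step 1 — 15 and 49 days from November 27, 2000 (when the violation is discovered) are December 12, 2000 and January 15, 2001 respectively; done December 8, 2000 — 4 days before the window opened.

No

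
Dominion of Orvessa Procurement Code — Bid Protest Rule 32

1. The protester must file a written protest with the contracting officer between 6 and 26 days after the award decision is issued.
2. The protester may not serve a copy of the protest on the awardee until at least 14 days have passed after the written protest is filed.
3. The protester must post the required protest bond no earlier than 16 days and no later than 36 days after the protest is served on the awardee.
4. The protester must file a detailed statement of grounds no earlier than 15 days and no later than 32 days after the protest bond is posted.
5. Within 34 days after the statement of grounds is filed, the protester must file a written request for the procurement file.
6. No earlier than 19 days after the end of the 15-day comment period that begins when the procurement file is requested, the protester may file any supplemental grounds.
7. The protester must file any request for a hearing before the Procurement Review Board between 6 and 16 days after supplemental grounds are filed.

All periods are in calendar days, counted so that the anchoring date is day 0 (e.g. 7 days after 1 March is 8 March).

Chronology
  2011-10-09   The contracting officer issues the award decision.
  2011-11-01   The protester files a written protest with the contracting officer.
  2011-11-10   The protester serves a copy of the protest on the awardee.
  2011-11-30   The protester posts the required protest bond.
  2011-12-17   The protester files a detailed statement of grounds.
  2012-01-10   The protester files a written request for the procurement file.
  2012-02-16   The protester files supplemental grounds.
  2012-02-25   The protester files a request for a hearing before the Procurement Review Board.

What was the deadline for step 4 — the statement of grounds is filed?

2012-01-01

Step 4 runs from 2011-11-30, when the protest bond is posted. The window is 15–32 days after 2011-11-30; it closes on 2012-01-01.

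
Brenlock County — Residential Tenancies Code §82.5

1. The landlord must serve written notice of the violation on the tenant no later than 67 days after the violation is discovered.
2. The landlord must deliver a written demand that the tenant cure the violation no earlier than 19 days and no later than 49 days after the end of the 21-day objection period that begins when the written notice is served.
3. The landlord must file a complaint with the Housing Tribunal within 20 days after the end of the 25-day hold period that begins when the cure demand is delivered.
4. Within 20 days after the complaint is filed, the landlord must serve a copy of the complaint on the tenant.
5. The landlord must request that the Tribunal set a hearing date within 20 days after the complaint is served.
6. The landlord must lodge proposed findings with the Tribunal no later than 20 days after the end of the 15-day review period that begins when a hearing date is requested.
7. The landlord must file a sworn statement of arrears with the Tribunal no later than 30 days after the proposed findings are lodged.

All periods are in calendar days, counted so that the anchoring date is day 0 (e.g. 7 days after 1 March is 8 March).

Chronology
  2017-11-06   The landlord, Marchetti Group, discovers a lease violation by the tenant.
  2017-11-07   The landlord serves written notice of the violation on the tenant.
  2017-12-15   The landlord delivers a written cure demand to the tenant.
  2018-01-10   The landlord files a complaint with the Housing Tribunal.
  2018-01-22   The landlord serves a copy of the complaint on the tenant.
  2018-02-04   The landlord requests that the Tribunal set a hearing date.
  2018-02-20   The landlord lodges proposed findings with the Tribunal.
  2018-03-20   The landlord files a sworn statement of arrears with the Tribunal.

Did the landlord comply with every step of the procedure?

Step 1: 67 days after 2017-11-06 (when the violation is discovered) is 2018-01-12; 2017-11-07 is within that limit.
Step 2: the window is 19–49 days after 2017-11-28 (end of the 21-day objection period, which began when the written notice is served on 2017-11-07), so 2017-12-17 through 2018-01-16; 2017-12-15 is 2 days too early.
That is the first point of non-compliance.

No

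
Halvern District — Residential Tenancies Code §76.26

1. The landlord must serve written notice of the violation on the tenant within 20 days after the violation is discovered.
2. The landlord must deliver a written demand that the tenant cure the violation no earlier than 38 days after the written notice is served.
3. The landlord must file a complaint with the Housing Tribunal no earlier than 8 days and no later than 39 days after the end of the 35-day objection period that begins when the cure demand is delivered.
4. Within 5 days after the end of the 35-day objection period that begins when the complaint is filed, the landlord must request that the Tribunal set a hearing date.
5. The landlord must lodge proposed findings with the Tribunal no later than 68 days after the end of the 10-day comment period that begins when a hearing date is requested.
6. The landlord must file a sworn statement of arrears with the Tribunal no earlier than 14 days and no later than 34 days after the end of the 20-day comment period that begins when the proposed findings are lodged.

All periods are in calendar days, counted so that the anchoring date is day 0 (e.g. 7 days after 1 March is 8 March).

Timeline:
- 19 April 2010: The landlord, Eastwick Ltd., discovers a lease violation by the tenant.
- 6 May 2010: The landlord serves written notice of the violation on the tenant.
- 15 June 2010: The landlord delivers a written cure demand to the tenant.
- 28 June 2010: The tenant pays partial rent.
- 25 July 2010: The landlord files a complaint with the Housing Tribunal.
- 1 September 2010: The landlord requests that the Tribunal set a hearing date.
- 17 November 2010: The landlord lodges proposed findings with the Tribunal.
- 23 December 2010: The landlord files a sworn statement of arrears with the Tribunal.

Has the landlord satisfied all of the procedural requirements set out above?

No

Step 1 — counting 20 days from 19 April 2010 (when the violation is discovered) gives a deadline of 9 May 2010; completed 6 May 2010, before the deadline.
Step 2 — must wait 38 days from 6 May 2010 (when the written notice is served), so not before 13 June 2010; done 15 June 2010 — permitted.
Step 3 — 8 and 39 days from 20 July 2010 (end of the 35-day objection period, which began when the cure demand is delivered on 15 June 2010) are 28 July 2010 and 28 August 2010 respectively; 25 July 2010 is 3 days too early.
That is the first point of non-compliance.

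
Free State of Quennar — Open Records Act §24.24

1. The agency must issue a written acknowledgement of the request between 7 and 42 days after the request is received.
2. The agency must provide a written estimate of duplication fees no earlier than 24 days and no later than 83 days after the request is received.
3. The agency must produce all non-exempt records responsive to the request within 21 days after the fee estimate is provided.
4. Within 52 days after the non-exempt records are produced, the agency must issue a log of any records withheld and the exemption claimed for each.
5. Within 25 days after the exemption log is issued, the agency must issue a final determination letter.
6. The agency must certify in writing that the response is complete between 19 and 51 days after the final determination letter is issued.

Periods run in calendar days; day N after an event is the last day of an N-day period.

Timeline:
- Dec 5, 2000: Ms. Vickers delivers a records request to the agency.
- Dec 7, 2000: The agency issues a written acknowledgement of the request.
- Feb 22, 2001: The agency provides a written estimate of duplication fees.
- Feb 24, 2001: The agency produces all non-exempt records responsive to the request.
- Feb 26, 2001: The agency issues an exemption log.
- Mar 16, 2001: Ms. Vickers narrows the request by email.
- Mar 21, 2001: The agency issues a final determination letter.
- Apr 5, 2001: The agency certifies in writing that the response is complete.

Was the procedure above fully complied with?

(1) the permitted window runs from Dec 5, 2000 + 7 = Dec 12, 2000 to Dec 5, 2000 + 42 = Jan 16, 2001; Dec 7, 2000 is 5 days too early.

No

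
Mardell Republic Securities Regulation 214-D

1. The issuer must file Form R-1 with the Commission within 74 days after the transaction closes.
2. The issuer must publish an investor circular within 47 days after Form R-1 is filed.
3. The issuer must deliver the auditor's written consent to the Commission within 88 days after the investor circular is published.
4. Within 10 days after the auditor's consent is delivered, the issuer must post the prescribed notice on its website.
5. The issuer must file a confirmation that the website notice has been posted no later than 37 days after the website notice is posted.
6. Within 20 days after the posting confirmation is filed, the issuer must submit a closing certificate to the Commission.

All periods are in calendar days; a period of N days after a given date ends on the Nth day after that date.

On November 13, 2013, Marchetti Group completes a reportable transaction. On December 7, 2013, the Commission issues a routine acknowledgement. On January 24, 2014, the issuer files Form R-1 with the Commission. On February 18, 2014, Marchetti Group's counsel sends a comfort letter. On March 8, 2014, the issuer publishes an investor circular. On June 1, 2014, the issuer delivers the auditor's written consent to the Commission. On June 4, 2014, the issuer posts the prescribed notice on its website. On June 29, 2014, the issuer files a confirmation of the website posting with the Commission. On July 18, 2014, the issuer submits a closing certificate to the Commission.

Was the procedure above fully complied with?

(1) due by November 13, 2013 + 74 days = January 26, 2014; completed January 24, 2014, before the deadline.
(2) due by January 24, 2014 + 47 days = March 12, 2014; done March 8, 2014 — timely.
(3) due by March 8, 2014 + 88 days = June 4, 2014; June 1, 2014 is within that limit.
(4) due by June 1, 2014 + 10 days = June 11, 2014; done June 4, 2014 — timely.
(5) due by June 4, 2014 + 37 days = July 11, 2014; June 29, 2014 is within that limit.
(6) due by June 29, 2014 + 20 days = July 19, 2014; done July 18, 2014 — timely.

Yes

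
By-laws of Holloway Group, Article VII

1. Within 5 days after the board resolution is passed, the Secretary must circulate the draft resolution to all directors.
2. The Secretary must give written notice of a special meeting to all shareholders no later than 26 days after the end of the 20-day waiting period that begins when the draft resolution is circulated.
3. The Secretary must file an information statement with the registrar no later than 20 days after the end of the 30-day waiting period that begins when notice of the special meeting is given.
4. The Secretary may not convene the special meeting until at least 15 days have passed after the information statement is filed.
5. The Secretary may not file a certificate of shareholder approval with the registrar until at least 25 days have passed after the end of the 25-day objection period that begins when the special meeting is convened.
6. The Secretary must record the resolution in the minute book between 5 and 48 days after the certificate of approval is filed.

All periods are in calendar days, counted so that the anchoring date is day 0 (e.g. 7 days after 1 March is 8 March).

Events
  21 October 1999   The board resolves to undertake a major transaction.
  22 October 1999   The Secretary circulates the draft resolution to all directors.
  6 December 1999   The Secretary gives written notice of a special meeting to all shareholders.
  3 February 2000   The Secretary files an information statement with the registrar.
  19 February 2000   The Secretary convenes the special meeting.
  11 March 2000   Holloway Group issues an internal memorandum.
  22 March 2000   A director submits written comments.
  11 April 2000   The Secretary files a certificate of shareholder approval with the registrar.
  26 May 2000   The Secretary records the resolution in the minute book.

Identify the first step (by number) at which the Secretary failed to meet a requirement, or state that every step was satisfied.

Step 3

Step 1: 5 days after 21 October 1999 (when the board resolution is passed) is 26 October 1999; 22 October 1999 is within that limit.
Step 2: 26 days after 11 November 1999 (end of the 20-day waiting period, which began when the draft resolution is circulated on 22 October 1999) is 7 December 1999; 6 December 1999 is within that limit.
Step 3: 20 days after 5 January 2000 (end of the 30-day waiting period, which began when notice of the special meeting is given on 6 December 1999) is 25 January 2000; done 3 February 2000 — 9 days late.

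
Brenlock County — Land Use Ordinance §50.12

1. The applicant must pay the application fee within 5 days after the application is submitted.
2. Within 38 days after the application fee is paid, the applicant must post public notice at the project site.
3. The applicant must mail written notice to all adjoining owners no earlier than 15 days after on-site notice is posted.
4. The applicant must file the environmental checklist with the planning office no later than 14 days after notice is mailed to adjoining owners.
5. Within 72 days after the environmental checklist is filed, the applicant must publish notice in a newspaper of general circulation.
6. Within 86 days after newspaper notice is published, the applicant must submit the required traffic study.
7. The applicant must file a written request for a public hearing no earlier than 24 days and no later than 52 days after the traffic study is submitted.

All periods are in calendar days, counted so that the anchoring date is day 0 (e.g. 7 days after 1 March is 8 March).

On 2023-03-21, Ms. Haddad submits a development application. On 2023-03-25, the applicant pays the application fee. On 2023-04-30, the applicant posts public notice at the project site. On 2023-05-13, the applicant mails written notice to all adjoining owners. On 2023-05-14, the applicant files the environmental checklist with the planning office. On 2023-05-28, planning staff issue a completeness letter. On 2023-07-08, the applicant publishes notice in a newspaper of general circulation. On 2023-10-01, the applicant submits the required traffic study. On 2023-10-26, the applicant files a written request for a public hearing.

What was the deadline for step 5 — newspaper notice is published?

2023-07-25

Step 5 runs from 2023-05-14, when the environmental checklist is filed. 72 days after 2023-05-14 is 2023-07-25.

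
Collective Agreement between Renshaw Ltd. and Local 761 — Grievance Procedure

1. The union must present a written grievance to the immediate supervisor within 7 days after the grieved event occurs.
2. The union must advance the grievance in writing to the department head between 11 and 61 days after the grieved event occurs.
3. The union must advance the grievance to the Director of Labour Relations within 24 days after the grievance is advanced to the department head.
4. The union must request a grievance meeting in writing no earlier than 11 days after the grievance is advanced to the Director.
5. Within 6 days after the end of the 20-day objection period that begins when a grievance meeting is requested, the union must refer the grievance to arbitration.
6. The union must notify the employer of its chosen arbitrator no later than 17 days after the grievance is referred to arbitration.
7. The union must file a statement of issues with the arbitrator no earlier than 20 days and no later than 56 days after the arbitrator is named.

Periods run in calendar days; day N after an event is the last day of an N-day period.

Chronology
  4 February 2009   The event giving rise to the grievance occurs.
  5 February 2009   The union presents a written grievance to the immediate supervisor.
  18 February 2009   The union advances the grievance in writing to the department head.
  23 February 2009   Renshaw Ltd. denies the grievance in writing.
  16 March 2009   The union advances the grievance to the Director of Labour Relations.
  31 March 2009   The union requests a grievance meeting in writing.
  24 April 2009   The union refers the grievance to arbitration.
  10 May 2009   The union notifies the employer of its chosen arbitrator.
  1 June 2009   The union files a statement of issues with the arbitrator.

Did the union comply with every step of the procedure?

Step 1 — counting 7 days from 4 February 2009 (when the grieved event occurs) gives a deadline of 11 February 2009; 5 February 2009 is within that limit.
Step 2 — 11 and 61 days from 4 February 2009 (when the grieved event occurs) are 15 February 2009 and 6 April 2009 respectively; 18 February 2009 falls inside that range.
Step 3 — counting 24 days from 18 February 2009 (when the grievance is advanced to the department head) gives a deadline of 14 March 2009; 16 March 2009 misses that deadline by 2 days.

No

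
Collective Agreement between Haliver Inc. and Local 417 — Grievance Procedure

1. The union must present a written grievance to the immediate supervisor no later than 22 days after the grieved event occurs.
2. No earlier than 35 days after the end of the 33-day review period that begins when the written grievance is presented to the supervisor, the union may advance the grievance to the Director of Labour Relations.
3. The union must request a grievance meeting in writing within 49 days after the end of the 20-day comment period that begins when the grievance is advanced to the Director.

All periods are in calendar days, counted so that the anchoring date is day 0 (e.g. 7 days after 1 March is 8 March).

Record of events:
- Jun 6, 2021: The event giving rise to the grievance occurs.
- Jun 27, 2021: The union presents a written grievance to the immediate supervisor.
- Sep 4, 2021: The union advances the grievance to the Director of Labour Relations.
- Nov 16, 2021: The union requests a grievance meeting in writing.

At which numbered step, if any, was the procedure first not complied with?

Step 3

(1) due by Jun 6, 2021 + 22 days = Jun 28, 2021; Jun 27, 2021 is within that limit.
(2) permitted from Jul 30, 2021 + 35 days = Sep 3, 2021 onward; Sep 4, 2021 is on or after that date.
(3) due by Sep 24, 2021 + 49 days = Nov 12, 2021; not done until Nov 16, 2021, 4 days after the deadline.
The analysis stops there.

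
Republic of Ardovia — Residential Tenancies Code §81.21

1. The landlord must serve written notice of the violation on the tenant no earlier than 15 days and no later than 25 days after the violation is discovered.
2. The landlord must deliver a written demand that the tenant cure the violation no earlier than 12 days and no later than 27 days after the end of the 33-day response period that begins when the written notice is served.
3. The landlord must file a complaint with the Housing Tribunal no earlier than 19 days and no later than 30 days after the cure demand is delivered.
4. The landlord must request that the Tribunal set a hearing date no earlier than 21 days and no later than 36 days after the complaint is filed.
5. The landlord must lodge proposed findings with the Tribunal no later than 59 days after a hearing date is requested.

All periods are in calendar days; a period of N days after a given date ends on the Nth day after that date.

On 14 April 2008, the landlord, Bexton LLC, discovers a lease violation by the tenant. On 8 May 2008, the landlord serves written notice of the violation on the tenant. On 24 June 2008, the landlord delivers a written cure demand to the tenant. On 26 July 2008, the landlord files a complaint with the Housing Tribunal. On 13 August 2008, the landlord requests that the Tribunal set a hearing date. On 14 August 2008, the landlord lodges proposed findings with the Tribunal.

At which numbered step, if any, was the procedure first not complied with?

Step 3

Step 1 — 15 and 25 days from 14 April 2008 (when the violation is discovered) are 29 April 2008 and 9 May 2008 respectively; done 8 May 2008, which is between those dates.
Step 2 — 12 and 27 days from 10 June 2008 (end of the 33-day response period, which began when the written notice is served on 8 May 2008) are 22 June 2008 and 7 July 2008 respectively; 24 June 2008 falls inside that range.
Step 3 — 19 and 30 days from 24 June 2008 (when the cure demand is delivered) are 13 July 2008 and 24 July 2008 respectively; 26 July 2008 is 2 days past the end of the window.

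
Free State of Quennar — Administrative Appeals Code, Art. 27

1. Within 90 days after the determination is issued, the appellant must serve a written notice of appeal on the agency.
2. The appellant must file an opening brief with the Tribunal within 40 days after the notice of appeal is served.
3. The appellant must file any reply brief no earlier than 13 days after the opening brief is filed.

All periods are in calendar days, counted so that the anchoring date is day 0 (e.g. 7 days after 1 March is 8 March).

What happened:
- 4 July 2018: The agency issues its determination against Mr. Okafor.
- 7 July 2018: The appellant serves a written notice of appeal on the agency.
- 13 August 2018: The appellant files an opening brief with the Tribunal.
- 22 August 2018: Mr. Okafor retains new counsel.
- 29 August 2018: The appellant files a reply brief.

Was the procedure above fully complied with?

Yes

(1) due by 4 July 2018 + 90 days = 2 October 2018; 7 July 2018 is within that limit.
(2) due by 7 July 2018 + 40 days = 16 August 2018; completed 13 August 2018, before the deadline.
(3) permitted from 13 August 2018 + 13 days = 26 August 2018 onward; done 29 August 2018 — permitted.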